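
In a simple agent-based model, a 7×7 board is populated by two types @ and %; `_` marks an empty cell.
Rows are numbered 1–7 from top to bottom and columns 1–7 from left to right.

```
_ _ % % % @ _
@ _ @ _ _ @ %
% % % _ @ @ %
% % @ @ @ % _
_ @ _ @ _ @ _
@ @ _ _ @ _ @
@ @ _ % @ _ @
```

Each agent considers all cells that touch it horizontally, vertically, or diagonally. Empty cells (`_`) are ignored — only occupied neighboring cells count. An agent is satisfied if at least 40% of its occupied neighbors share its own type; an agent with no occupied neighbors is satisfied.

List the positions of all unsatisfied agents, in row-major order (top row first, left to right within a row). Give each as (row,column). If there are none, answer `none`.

(1,3)% 1/2 satisfied
(1,4)% 2/3 satisfied
(1,5)% 1/3 not
(1,6)@ 1/3 not
(2,1)@ 0/2 not
(2,3)@ 0/4 not
(2,6)@ 3/6 satisfied
(2,7)% 1/4 not
(3,1)% 3/4 satisfied
(3,2)% 4/7 satisfied
(3,3)% 2/5 satisfied
(3,5)@ 4/5 satisfied
(3,6)@ 3/6 satisfied
(3,7)% 2/4 satisfied
(4,1)% 3/4 satisfied
(4,2)% 4/6 satisfied
(4,3)@ 3/6 satisfied
(4,4)@ 4/5 satisfied
(4,5)@ 5/6 satisfied
(4,6)% 1/5 not
(5,2)@ 3/5 satisfied
(5,4)@ 4/4 satisfied
(5,6)@ 3/4 satisfied
(6,1)@ 4/4 satisfied
(6,2)@ 4/4 satisfied
(6,5)@ 3/4 satisfied
(6,7)@ 2/2 satisfied
(7,1)@ 3/3 satisfied
(7,2)@ 3/3 satisfied
(7,4)% 0/2 not
(7,5)@ 1/2 satisfied
(7,7)@ 1/1 satisfied

(1,5), (1,6), (2,1), (2,3), (2,7), (4,6), (7,4)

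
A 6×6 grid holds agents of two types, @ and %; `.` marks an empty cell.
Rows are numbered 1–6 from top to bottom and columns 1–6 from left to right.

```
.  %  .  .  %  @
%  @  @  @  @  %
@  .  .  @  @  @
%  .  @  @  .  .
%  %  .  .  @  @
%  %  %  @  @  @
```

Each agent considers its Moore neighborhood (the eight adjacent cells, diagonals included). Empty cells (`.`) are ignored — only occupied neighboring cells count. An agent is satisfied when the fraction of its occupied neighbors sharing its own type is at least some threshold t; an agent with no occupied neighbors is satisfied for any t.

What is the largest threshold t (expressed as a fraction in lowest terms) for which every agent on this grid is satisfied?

1/5

Row 1: (1,2)% 1/3 · (1,5)% 1/4 · (1,6)@ 1/3
Row 2: (2,1)% 1/3 · (2,2)@ 2/4 · (2,3)@ 3/4 · (2,4)@ 4/5 · (2,5)@ 5/7 · (2,6)% 1/5
Row 3: (3,1)@ 1/3 · (3,4)@ 6/6 · (3,5)@ 5/6 · (3,6)@ 2/3
Row 4: (4,1)% 2/3 · (4,3)@ 2/3 · (4,4)@ 4/4
Row 5: (5,1)% 4/4 · (5,2)% 5/6 · (5,5)@ 5/5 · (5,6)@ 3/3
Row 6: (6,1)% 3/3 · (6,2)% 4/4 · (6,3)% 2/3 · (6,4)@ 2/3 · (6,5)@ 4/4 · (6,6)@ 3/3
The smallest same-type fraction is 1/5 at (2,6), which reduces to 1/5. Any threshold above that leaves this agent unsatisfied.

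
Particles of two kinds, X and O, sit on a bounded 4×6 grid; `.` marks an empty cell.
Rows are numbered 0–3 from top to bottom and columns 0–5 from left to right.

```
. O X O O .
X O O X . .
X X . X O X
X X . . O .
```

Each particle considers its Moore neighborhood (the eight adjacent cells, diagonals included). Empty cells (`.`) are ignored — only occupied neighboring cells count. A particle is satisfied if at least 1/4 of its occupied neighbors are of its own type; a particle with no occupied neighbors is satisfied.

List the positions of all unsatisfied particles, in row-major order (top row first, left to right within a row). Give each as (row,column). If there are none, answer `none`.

(0,2), (2,5)

(0,1)O 2/4 ok
(0,2)X 1/5 unhappy
(0,3)O 2/4 ok
(0,4)O 1/2 ok
(1,0)X 2/4 ok
(1,1)O 2/6 ok
(1,2)O 3/7 ok
(1,3)X 2/6 ok
(2,0)X 4/5 ok
(2,1)X 4/6 ok
(2,3)X 1/4 ok
(2,4)O 1/4 ok
(2,5)X 0/2 unhappy
(3,0)X 3/3 ok
(3,1)X 3/3 ok
(3,4)O 1/3 ok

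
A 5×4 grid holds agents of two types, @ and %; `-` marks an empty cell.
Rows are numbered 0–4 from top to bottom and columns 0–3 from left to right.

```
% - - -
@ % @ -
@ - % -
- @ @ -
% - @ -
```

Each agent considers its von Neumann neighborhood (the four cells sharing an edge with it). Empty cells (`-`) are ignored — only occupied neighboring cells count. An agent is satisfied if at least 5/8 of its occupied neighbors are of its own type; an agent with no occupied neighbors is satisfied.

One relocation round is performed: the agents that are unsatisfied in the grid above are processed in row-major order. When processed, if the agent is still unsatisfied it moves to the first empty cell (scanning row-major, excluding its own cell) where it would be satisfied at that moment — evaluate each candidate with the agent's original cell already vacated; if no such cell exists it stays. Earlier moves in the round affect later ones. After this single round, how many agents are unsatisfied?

0

Initially unsatisfied (in order): (0,0), (1,0), (1,1), (1,2), (2,2).
  (0,0) → (0,1).
  (1,0) → (0,3).
  (1,1) → (0,0).
  (1,2) → (1,3).
  (2,2) → (1,1).
Resulting grid:
% % - @
- % - @
@ - - -
- @ @ -
% - @ -
All satisfied now.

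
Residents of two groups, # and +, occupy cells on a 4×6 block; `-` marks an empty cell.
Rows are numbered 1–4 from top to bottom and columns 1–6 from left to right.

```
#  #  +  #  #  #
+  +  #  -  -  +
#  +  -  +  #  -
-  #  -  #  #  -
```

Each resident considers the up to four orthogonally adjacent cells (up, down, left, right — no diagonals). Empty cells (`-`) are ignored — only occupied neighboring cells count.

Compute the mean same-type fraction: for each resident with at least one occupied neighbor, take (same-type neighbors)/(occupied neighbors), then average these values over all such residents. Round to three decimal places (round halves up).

(1,1)# 1/2
(1,2)# 1/3
(1,3)+ 0/3
(1,4)# 1/2
(1,5)# 2/2
(1,6)# 1/2
(2,1)+ 1/3
(2,2)+ 2/4
(2,3)# 0/2
(2,6)+ 0/1
(3,1)# 0/2
(3,2)+ 1/3
(3,4)+ 0/2
(3,5)# 1/2
(4,2)# 0/1
(4,4)# 1/2
(4,5)# 2/2
Sum over 17 residents: 1/2 + 1/3 + 0/3 + 1/2 + 2/2 + 1/2 + 1/3 + 2/4 + 0/2 + 0/1 + 0/2 + 1/3 + 0/2 + 1/2 + 0/1 + 1/2 + 2/2 = 6; mean = 6 ÷ 17 = 6/17 = 0.352941… → 0.353.

0.353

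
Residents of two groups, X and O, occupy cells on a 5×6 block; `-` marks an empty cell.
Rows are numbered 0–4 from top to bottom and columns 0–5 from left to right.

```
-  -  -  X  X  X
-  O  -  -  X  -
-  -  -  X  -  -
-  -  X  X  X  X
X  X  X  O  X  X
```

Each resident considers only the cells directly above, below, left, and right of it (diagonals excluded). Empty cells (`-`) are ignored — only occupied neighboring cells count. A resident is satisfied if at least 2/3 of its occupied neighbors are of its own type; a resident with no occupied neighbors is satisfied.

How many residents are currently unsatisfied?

(0,3)X 1/1 ok
(0,4)X 3/3 ok
(0,5)X 1/1 ok
(1,1)O 0/0 ok
(1,4)X 1/1 ok
(2,3)X 1/1 ok
(3,2)X 2/2 ok
(3,3)X 3/4 ok
(3,4)X 3/3 ok
(3,5)X 2/2 ok
(4,0)X 1/1 ok
(4,1)X 2/2 ok
(4,2)X 2/3 ok
(4,3)O 0/3 unhappy
(4,4)X 2/3 ok
(4,5)X 2/2 ok
Unsatisfied: (4,3) — 1 in total.

1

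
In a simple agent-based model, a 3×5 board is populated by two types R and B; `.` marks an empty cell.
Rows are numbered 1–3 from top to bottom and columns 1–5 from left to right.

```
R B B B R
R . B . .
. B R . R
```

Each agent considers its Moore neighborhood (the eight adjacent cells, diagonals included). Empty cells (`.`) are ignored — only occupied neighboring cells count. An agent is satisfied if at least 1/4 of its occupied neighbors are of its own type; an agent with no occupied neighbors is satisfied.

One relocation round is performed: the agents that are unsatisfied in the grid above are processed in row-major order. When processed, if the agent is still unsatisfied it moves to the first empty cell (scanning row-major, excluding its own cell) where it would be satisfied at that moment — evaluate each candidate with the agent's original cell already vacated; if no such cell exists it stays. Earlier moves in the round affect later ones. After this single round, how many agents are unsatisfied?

0

Initially unsatisfied (in order): (1,5), (3,3).
  (1,5) → (2,2).
  (3,3): now satisfied by earlier moves; stays.
Resulting grid:
R B B B .
R R B . .
. B R . R
All satisfied now.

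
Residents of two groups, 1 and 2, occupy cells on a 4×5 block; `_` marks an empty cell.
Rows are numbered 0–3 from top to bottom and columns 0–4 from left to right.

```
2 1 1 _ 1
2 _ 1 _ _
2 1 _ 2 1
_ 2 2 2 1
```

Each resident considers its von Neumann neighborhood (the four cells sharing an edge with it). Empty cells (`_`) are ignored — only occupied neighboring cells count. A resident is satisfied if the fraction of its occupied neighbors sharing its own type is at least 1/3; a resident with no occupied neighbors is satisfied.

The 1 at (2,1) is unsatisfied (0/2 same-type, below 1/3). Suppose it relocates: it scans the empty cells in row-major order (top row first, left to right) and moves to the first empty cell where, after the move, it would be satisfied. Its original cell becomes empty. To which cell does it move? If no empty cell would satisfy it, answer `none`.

Vacating (2,1). Empty cells in order:
  (0,3): 2/2 same-type → satisfied — stop here.

(0,3)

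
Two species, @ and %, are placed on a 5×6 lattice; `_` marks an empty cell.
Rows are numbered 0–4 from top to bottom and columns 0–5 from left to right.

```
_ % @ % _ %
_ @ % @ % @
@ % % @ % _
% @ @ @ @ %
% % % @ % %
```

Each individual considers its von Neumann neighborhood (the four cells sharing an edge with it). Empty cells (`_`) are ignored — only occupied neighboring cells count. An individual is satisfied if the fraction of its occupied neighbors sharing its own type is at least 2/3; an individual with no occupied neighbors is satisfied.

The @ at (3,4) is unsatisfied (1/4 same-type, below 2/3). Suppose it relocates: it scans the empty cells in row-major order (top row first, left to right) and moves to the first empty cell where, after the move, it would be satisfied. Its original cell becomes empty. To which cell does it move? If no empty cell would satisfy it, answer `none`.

(1,0)

Vacating (3,4). Empty cells in order:
  (0,0): 0/1 same-type → still unsatisfied.
  (0,4): 0/3 same-type → still unsatisfied.
  (1,0): 2/2 same-type → satisfied — stop here.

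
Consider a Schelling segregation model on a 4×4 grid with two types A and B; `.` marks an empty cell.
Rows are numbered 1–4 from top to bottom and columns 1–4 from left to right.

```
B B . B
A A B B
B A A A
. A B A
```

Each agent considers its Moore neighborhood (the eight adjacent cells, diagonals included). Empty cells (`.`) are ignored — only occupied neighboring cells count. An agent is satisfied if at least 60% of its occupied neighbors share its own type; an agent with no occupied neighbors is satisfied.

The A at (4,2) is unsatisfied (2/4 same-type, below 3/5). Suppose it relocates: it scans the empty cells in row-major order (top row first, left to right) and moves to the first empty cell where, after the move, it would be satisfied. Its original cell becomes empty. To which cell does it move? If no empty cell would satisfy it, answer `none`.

Vacating (4,2). Empty cells in order:
  (1,3): 1/5 same-type → still unsatisfied.
  (4,1): 1/2 same-type → still unsatisfied.

none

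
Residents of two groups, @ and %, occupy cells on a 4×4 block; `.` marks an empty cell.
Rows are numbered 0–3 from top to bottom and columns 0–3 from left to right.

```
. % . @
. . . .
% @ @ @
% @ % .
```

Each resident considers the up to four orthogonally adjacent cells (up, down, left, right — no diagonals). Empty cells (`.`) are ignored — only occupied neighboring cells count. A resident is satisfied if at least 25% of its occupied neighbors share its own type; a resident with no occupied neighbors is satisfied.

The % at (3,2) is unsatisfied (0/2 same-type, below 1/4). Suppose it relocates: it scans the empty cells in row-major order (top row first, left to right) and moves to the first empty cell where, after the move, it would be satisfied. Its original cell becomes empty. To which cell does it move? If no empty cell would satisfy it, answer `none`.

Vacating (3,2). Empty cells in order:
  (0,0): 1/1 same-type → satisfied — stop here.

(0,0)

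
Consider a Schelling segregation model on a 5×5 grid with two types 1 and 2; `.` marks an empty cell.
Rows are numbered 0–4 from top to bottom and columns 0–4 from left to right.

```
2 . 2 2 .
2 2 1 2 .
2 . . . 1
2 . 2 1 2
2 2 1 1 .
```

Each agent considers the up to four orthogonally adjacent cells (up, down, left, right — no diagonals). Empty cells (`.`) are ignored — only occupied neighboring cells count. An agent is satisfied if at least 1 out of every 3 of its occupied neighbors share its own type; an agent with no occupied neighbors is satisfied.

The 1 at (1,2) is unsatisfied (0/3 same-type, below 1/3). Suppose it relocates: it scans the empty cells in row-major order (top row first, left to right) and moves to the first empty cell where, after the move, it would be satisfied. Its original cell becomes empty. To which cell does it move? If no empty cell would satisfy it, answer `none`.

(1,4)

Vacating (1,2). Empty cells in order:
  (0,1): 0/3 same-type → still unsatisfied.
  (0,4): 0/1 same-type → still unsatisfied.
  (1,4): 1/2 same-type → satisfied — stop here.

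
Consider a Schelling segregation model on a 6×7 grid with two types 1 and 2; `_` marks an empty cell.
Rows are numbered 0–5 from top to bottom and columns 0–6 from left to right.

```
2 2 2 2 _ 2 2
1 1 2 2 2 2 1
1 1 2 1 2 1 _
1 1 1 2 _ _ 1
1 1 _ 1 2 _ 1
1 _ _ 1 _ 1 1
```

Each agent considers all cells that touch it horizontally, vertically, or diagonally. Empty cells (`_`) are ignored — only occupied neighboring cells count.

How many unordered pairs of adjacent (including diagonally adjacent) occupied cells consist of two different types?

Scan each occupied cell's neighbors to the right and below (and the two forward diagonals) so each pair is counted once.
From row 0: 7 unlike of 20 pairs (running 7/20).
From row 1: 9 unlike of 23 pairs (running 16/43).
From row 2: 7 unlike of 17 pairs (running 23/60).
From row 3: 2 unlike of 12 pairs (running 25/72).
From row 4: 3 unlike of 9 pairs (running 28/81).
From row 5: 0 unlike of 1 pairs (running 28/82).
Total adjacent occupied pairs: 82; unlike-type pairs: 28.

28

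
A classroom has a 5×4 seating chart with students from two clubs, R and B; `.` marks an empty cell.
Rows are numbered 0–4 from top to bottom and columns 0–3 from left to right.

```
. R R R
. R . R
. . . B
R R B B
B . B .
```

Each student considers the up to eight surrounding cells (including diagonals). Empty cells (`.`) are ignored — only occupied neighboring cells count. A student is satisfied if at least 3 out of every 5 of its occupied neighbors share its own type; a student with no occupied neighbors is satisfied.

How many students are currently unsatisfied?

Row 0: (0,1)R 2/2 satisfied · (0,2)R 4/4 satisfied · (0,3)R 2/2 satisfied
Row 1: (1,1)R 2/2 satisfied · (1,3)R 2/3 satisfied
Row 2: (2,3)B 2/3 satisfied
Row 3: (3,0)R 1/2 not · (3,1)R 1/4 not · (3,2)B 3/4 satisfied · (3,3)B 3/3 satisfied
Row 4: (4,0)B 0/2 not · (4,2)B 2/3 satisfied
Unsatisfied: (3,0), (3,1), (4,0) — 3 in total.

3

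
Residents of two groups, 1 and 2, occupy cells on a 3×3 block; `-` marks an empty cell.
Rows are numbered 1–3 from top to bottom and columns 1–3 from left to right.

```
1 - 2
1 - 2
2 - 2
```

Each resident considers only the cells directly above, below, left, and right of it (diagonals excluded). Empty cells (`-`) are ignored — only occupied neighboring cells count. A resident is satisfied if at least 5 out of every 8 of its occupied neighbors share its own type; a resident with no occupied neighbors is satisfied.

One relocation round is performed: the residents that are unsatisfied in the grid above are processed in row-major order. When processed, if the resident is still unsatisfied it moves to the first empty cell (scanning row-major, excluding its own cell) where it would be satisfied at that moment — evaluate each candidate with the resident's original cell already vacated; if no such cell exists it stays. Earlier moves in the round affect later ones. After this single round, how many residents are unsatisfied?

0

Initially unsatisfied (in order): (2,1), (3,1).
  (2,1): no empty cell satisfies it; stays.
  (3,1) → (3,2).
Resulting grid:
1 - 2
1 - 2
- 2 2
All satisfied now.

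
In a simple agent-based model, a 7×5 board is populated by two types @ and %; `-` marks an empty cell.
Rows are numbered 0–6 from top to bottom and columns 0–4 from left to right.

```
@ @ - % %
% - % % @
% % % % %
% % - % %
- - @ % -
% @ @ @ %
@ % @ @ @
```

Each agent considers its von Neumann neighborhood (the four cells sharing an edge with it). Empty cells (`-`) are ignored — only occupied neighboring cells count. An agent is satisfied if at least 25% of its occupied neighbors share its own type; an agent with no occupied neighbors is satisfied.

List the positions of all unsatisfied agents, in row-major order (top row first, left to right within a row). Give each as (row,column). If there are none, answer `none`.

(0,0)@ 1/2 ok
(0,1)@ 1/1 ok
(0,3)% 2/2 ok
(0,4)% 1/2 ok
(1,0)% 1/2 ok
(1,2)% 2/2 ok
(1,3)% 3/4 ok
(1,4)@ 0/3 unhappy
(2,0)% 3/3 ok
(2,1)% 3/3 ok
(2,2)% 3/3 ok
(2,3)% 4/4 ok
(2,4)% 2/3 ok
(3,0)% 2/2 ok
(3,1)% 2/2 ok
(3,3)% 3/3 ok
(3,4)% 2/2 ok
(4,2)@ 1/2 ok
(4,3)% 1/3 ok
(5,0)% 0/2 unhappy
(5,1)@ 1/3 ok
(5,2)@ 4/4 ok
(5,3)@ 2/4 ok
(5,4)% 0/2 unhappy
(6,0)@ 0/2 unhappy
(6,1)% 0/3 unhappy
(6,2)@ 2/3 ok
(6,3)@ 3/3 ok
(6,4)@ 1/2 ok

(1,4), (5,0), (5,4), (6,0), (6,1)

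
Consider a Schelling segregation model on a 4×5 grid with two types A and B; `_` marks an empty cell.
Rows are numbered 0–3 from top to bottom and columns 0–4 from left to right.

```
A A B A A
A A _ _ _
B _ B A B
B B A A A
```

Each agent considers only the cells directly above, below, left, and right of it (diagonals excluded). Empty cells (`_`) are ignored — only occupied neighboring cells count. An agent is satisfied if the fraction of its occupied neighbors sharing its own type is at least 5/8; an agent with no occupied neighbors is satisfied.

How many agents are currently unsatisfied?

9

(0,0)A 2/2 ✓
(0,1)A 2/3 ✓
(0,2)B 0/2 ✗
(0,3)A 1/2 ✗
(0,4)A 1/1 ✓
(1,0)A 2/3 ✓
(1,1)A 2/2 ✓
(2,0)B 1/2 ✗
(2,2)B 0/2 ✗
(2,3)A 1/3 ✗
(2,4)B 0/2 ✗
(3,0)B 2/2 ✓
(3,1)B 1/2 ✗
(3,2)A 1/3 ✗
(3,3)A 3/3 ✓
(3,4)A 1/2 ✗
Unsatisfied: (0,2), (0,3), (2,0), (2,2), (2,3), (2,4), (3,1), (3,2), (3,4) — 9 in total.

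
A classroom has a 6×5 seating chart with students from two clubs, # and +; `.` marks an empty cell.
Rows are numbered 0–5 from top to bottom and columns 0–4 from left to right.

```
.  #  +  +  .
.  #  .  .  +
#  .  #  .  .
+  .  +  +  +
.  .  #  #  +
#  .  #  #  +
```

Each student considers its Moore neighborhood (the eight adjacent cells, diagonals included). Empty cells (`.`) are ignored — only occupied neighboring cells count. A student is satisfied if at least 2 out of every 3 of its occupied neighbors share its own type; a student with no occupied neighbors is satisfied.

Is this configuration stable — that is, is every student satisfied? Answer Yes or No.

No

Row 0: (0,1)# 1/2 unhappy · (0,2)+ 1/3 unhappy · (0,3)+ 2/2 ok
Row 1: (1,1)# 3/4 ok · (1,4)+ 1/1 ok
Row 2: (2,0)# 1/2 unhappy · (2,2)# 1/3 unhappy
Row 3: (3,0)+ 0/1 unhappy · (3,2)+ 1/4 unhappy · (3,3)+ 3/6 unhappy · (3,4)+ 2/3 ok
Row 4: (4,2)# 3/5 unhappy · (4,3)# 3/8 unhappy · (4,4)+ 3/5 unhappy
Row 5: (5,0)# 0/0 ok · (5,2)# 3/3 ok · (5,3)# 3/5 unhappy · (5,4)+ 1/3 unhappy
For instance (0,1) has only 1/2 same-type neighbors, below 2/3.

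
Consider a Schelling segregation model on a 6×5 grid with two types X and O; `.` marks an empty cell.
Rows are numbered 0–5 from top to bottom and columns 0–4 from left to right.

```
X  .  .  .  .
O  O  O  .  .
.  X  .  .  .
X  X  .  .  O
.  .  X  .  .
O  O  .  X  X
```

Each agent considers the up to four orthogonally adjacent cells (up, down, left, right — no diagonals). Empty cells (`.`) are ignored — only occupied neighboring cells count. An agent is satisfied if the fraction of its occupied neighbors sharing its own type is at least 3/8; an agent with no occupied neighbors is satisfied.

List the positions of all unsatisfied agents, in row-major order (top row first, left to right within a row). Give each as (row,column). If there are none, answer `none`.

(0,0)X 0/1 ✗
(1,0)O 1/2 ✓
(1,1)O 2/3 ✓
(1,2)O 1/1 ✓
(2,1)X 1/2 ✓
(3,0)X 1/1 ✓
(3,1)X 2/2 ✓
(3,4)O 0/0 ✓
(4,2)X 0/0 ✓
(5,0)O 1/1 ✓
(5,1)O 1/1 ✓
(5,3)X 1/1 ✓
(5,4)X 1/1 ✓

(0,0)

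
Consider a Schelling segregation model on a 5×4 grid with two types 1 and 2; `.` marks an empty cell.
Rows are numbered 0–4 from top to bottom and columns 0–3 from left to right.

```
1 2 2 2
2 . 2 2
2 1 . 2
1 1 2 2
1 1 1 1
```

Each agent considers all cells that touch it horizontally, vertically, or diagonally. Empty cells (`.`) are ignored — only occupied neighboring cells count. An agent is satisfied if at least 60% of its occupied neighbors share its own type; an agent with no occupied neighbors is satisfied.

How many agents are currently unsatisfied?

7

(0,0)1 0/2 unhappy
(0,1)2 3/4 ok
(0,2)2 4/4 ok
(0,3)2 3/3 ok
(1,0)2 2/4 unhappy
(1,2)2 5/6 ok
(1,3)2 4/4 ok
(2,0)2 1/4 unhappy
(2,1)1 2/6 unhappy
(2,3)2 4/4 ok
(3,0)1 4/5 ok
(3,1)1 5/7 ok
(3,2)2 2/7 unhappy
(3,3)2 2/4 unhappy
(4,0)1 3/3 ok
(4,1)1 4/5 ok
(4,2)1 3/5 ok
(4,3)1 1/3 unhappy
Unsatisfied: (0,0), (1,0), (2,0), (2,1), (3,2), (3,3), (4,3) — 7 in total.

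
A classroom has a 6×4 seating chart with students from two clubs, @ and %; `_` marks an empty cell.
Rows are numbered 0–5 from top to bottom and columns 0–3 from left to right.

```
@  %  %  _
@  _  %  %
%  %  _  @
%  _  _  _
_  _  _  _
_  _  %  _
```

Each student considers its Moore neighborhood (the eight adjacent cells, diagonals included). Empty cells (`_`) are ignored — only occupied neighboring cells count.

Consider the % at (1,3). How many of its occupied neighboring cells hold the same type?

2

Occupied neighbors of (1,3): (0,2)=%, (1,2)=%, (2,3)=@.
Same type (%): 2 of 3.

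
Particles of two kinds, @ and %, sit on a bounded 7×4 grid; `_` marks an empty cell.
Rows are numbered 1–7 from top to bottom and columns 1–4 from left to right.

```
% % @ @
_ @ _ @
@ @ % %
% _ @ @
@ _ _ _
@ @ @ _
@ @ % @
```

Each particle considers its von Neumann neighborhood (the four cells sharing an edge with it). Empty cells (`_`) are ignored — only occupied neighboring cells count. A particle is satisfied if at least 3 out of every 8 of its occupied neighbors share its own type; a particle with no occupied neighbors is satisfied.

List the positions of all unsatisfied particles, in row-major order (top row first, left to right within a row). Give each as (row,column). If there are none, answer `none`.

(1,1)% 1/1 ✓
(1,2)% 1/3 ✗
(1,3)@ 1/2 ✓
(1,4)@ 2/2 ✓
(2,2)@ 1/2 ✓
(2,4)@ 1/2 ✓
(3,1)@ 1/2 ✓
(3,2)@ 2/3 ✓
(3,3)% 1/3 ✗
(3,4)% 1/3 ✗
(4,1)% 0/2 ✗
(4,3)@ 1/2 ✓
(4,4)@ 1/2 ✓
(5,1)@ 1/2 ✓
(6,1)@ 3/3 ✓
(6,2)@ 3/3 ✓
(6,3)@ 1/2 ✓
(7,1)@ 2/2 ✓
(7,2)@ 2/3 ✓
(7,3)% 0/3 ✗
(7,4)@ 0/1 ✗

(1,2), (3,3), (3,4), (4,1), (7,3), (7,4)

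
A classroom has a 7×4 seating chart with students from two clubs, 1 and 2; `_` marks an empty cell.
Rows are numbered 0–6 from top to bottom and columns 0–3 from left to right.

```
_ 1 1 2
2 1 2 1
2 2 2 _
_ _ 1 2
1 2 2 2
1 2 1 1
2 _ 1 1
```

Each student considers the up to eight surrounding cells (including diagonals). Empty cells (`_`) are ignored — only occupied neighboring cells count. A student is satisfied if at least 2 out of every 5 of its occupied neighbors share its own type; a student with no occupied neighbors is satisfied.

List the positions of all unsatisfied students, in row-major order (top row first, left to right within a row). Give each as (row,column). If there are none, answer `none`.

(0,1)1 2/4 ok
(0,2)1 3/5 ok
(0,3)2 1/3 unhappy
(1,0)2 2/4 ok
(1,1)1 2/7 unhappy
(1,2)2 3/7 ok
(1,3)1 1/4 unhappy
(2,0)2 2/3 ok
(2,1)2 4/6 ok
(2,2)2 3/6 ok
(3,2)1 0/6 unhappy
(3,3)2 3/4 ok
(4,0)1 1/3 unhappy
(4,1)2 2/6 unhappy
(4,2)2 4/7 ok
(4,3)2 2/5 ok
(5,0)1 1/4 unhappy
(5,1)2 3/7 ok
(5,2)1 3/7 ok
(5,3)1 3/5 ok
(6,0)2 1/2 ok
(6,2)1 3/4 ok
(6,3)1 3/3 ok

(0,3), (1,1), (1,3), (3,2), (4,0), (4,1), (5,0)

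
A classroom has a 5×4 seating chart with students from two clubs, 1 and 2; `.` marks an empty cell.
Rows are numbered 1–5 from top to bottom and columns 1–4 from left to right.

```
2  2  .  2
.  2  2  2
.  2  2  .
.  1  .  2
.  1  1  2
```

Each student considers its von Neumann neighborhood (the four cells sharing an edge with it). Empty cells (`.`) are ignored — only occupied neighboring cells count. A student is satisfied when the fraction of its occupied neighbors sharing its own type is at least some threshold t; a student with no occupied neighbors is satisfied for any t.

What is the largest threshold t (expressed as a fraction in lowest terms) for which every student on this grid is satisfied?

Row 1: (1,1)2 1/1 · (1,2)2 2/2 · (1,4)2 1/1
Row 2: (2,2)2 3/3 · (2,3)2 3/3 · (2,4)2 2/2
Row 3: (3,2)2 2/3 · (3,3)2 2/2
Row 4: (4,2)1 1/2 · (4,4)2 1/1
Row 5: (5,2)1 2/2 · (5,3)1 1/2 · (5,4)2 1/2
The smallest same-type fraction is 1/2 at (4,2), which reduces to 1/2. Any threshold above that leaves this student unsatisfied.

1/2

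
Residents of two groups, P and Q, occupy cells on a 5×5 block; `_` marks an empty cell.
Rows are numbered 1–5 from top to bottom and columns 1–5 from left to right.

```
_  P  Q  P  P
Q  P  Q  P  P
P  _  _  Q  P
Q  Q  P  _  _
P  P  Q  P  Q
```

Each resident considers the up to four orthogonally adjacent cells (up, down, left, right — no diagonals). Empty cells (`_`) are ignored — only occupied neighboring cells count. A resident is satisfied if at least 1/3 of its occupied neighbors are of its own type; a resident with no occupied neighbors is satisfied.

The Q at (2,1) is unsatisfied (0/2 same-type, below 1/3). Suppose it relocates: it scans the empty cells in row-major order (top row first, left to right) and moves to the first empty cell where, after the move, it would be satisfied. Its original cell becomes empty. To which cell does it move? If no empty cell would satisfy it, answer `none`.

Vacating (2,1). Empty cells in order:
  (1,1): 0/1 same-type → still unsatisfied.
  (3,2): 1/3 same-type → satisfied — stop here.

(3,2)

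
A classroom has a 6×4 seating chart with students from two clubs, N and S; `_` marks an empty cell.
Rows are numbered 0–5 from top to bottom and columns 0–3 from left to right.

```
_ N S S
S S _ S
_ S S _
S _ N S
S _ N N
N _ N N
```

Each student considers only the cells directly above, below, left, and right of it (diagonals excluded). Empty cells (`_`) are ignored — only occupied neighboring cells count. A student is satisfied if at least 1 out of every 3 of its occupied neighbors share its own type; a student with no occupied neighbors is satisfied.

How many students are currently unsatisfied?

3

Row 0: (0,1)N 0/2 ✗ · (0,2)S 1/2 ✓ · (0,3)S 2/2 ✓
Row 1: (1,0)S 1/1 ✓ · (1,1)S 2/3 ✓ · (1,3)S 1/1 ✓
Row 2: (2,1)S 2/2 ✓ · (2,2)S 1/2 ✓
Row 3: (3,0)S 1/1 ✓ · (3,2)N 1/3 ✓ · (3,3)S 0/2 ✗
Row 4: (4,0)S 1/2 ✓ · (4,2)N 3/3 ✓ · (4,3)N 2/3 ✓
Row 5: (5,0)N 0/1 ✗ · (5,2)N 2/2 ✓ · (5,3)N 2/2 ✓
Unsatisfied: (0,1), (3,3), (5,0) — 3 in total.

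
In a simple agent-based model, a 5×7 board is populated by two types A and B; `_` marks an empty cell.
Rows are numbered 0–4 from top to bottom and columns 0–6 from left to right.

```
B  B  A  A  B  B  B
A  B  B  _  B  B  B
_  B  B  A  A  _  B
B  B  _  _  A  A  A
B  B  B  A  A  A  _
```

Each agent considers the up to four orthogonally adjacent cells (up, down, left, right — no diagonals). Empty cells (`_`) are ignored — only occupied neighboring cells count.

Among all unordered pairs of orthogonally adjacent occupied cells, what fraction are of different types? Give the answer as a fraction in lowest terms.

Scan each occupied cell's neighbors to the right and below so each pair is counted once.
From row 0: 4 unlike of 12 pairs (running 4/12).
From row 1: 2 unlike of 8 pairs (running 6/20).
From row 2: 2 unlike of 6 pairs (running 8/26).
From row 3: 0 unlike of 7 pairs (running 8/33).
From row 4: 1 unlike of 5 pairs (running 9/38).
Total adjacent occupied pairs: 38; unlike-type pairs: 9.
9/38 is already in lowest terms.

9/38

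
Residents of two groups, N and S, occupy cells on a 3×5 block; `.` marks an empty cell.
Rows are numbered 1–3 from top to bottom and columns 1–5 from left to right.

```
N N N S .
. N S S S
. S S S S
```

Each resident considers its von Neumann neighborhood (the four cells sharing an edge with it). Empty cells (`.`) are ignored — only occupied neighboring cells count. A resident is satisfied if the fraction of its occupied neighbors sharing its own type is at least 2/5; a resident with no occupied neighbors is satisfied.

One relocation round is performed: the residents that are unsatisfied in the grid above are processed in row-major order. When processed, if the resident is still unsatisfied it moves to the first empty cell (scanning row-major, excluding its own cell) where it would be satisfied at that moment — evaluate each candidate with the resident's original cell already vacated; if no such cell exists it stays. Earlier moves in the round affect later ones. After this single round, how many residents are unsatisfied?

Initially unsatisfied (in order): (1,3), (2,2).
  (1,3) → (2,1).
  (2,2): now satisfied by earlier moves; stays.
Resulting grid:
N N . S .
N N S S S
. S S S S
All satisfied now.

0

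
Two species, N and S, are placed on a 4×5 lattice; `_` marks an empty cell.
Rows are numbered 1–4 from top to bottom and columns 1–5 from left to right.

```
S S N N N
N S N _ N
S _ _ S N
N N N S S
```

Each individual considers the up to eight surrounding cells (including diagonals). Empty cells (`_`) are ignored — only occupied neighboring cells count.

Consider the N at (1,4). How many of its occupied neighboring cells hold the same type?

Occupied neighbors of (1,4): (1,3)=N, (1,5)=N, (2,3)=N, (2,5)=N.
Same type (N): 4 of 4.

4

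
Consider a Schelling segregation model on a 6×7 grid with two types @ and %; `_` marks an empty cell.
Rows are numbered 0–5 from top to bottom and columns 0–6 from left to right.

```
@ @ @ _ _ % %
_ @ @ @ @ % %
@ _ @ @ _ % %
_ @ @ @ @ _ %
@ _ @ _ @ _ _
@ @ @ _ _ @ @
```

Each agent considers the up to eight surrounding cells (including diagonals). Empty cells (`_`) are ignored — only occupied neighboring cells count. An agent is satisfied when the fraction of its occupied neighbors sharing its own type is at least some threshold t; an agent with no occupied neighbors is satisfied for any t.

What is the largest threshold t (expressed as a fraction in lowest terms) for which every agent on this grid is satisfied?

2/5

(0,0)@ 2/2
(0,1)@ 4/4
(0,2)@ 4/4
(0,5)% 3/4
(0,6)% 3/3
(1,1)@ 6/6
(1,2)@ 6/6
(1,3)@ 5/5
(1,4)@ 2/5
(1,5)% 5/6
(1,6)% 5/5
(2,0)@ 2/2
(2,2)@ 7/7
(2,3)@ 7/7
(2,5)% 4/6
(2,6)% 4/4
(3,1)@ 5/5
(3,2)@ 5/5
(3,3)@ 6/6
(3,4)@ 3/4
(3,6)% 2/2
(4,0)@ 3/3
(4,2)@ 5/5
(4,4)@ 3/3
(5,0)@ 2/2
(5,1)@ 4/4
(5,2)@ 2/2
(5,5)@ 2/2
(5,6)@ 1/1
The smallest same-type fraction is 2/5 at (1,4), which reduces to 2/5. Any threshold above that leaves this agent unsatisfied.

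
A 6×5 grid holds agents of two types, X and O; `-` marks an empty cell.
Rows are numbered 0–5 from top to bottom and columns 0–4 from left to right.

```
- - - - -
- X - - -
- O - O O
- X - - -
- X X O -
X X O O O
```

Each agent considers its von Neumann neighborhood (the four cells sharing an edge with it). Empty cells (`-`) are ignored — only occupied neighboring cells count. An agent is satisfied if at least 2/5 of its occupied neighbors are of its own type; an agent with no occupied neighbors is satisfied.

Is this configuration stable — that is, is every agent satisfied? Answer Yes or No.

No

Row 1: (1,1)X 0/1 unhappy
Row 2: (2,1)O 0/2 unhappy · (2,3)O 1/1 ok · (2,4)O 1/1 ok
Row 3: (3,1)X 1/2 ok
Row 4: (4,1)X 3/3 ok · (4,2)X 1/3 unhappy · (4,3)O 1/2 ok
Row 5: (5,0)X 1/1 ok · (5,1)X 2/3 ok · (5,2)O 1/3 unhappy · (5,3)O 3/3 ok · (5,4)O 1/1 ok
For instance (1,1) has only 0/1 same-type neighbors, below 2/5.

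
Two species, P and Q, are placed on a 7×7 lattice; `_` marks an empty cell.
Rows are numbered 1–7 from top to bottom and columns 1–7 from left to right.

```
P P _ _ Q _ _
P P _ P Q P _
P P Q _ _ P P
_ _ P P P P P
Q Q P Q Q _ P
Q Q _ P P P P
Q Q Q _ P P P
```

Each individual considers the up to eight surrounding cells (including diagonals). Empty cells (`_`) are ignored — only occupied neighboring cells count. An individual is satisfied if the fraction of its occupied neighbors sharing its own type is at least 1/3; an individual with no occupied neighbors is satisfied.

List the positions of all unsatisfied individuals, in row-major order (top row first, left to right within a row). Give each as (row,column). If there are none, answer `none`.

(1,1)P 3/3 satisfied
(1,2)P 3/3 satisfied
(1,5)Q 1/3 satisfied
(2,1)P 5/5 satisfied
(2,2)P 5/6 satisfied
(2,4)P 0/3 not
(2,5)Q 1/4 not
(2,6)P 2/4 satisfied
(3,1)P 3/3 satisfied
(3,2)P 4/5 satisfied
(3,3)Q 0/5 not
(3,6)P 5/6 satisfied
(3,7)P 4/4 satisfied
(4,3)P 3/6 satisfied
(4,4)P 3/6 satisfied
(4,5)P 3/5 satisfied
(4,6)P 5/6 satisfied
(4,7)P 4/4 satisfied
(5,1)Q 3/3 satisfied
(5,2)Q 3/5 satisfied
(5,3)P 3/6 satisfied
(5,4)Q 1/7 not
(5,5)Q 1/7 not
(5,7)P 4/4 satisfied
(6,1)Q 5/5 satisfied
(6,2)Q 6/7 satisfied
(6,4)P 3/6 satisfied
(6,5)P 4/6 satisfied
(6,6)P 6/7 satisfied
(6,7)P 4/4 satisfied
(7,1)Q 3/3 satisfied
(7,2)Q 4/4 satisfied
(7,3)Q 2/3 satisfied
(7,5)P 4/4 satisfied
(7,6)P 5/5 satisfied
(7,7)P 3/3 satisfied

(2,4), (2,5), (3,3), (5,4), (5,5)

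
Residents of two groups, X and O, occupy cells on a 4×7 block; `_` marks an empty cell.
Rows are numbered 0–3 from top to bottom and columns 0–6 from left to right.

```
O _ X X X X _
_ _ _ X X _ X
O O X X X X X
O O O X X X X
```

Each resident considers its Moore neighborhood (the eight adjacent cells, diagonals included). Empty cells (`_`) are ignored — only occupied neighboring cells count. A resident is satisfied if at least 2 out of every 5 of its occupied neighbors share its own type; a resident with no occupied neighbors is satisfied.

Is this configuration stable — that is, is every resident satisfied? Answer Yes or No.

Yes

Row 0: (0,0)O 0/0 ✓ · (0,2)X 2/2 ✓ · (0,3)X 4/4 ✓ · (0,4)X 4/4 ✓ · (0,5)X 3/3 ✓
Row 1: (1,3)X 7/7 ✓ · (1,4)X 7/7 ✓ · (1,6)X 3/3 ✓
Row 2: (2,0)O 3/3 ✓ · (2,1)O 4/5 ✓ · (2,2)X 3/6 ✓ · (2,3)X 6/7 ✓ · (2,4)X 7/7 ✓ · (2,5)X 7/7 ✓ · (2,6)X 4/4 ✓
Row 3: (3,0)O 3/3 ✓ · (3,1)O 4/5 ✓ · (3,2)O 2/5 ✓ · (3,3)X 4/5 ✓ · (3,4)X 5/5 ✓ · (3,5)X 5/5 ✓ · (3,6)X 3/3 ✓
All meet the threshold, so the configuration is stable.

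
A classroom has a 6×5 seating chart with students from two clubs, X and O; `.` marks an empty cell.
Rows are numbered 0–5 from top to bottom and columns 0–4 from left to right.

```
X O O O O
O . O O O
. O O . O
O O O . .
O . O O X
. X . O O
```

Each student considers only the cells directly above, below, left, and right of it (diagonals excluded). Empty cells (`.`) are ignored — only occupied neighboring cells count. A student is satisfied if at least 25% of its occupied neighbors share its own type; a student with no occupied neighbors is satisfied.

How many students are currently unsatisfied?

3

(0,0)X 0/2 not
(0,1)O 1/2 satisfied
(0,2)O 3/3 satisfied
(0,3)O 3/3 satisfied
(0,4)O 2/2 satisfied
(1,0)O 0/1 not
(1,2)O 3/3 satisfied
(1,3)O 3/3 satisfied
(1,4)O 3/3 satisfied
(2,1)O 2/2 satisfied
(2,2)O 3/3 satisfied
(2,4)O 1/1 satisfied
(3,0)O 2/2 satisfied
(3,1)O 3/3 satisfied
(3,2)O 3/3 satisfied
(4,0)O 1/1 satisfied
(4,2)O 2/2 satisfied
(4,3)O 2/3 satisfied
(4,4)X 0/2 not
(5,1)X 0/0 satisfied
(5,3)O 2/2 satisfied
(5,4)O 1/2 satisfied
Unsatisfied: (0,0), (1,0), (4,4) — 3 in total.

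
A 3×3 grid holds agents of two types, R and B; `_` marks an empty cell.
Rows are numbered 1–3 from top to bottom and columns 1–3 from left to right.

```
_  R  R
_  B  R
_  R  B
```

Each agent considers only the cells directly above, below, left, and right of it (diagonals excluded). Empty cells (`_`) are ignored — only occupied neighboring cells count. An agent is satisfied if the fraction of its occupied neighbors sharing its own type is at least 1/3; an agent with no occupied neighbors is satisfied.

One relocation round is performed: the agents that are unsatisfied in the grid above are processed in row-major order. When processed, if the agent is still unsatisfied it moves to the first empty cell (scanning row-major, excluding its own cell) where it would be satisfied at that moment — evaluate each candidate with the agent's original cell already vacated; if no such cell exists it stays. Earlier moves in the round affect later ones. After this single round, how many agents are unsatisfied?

0

Initially unsatisfied (in order): (2,2), (3,2), (3,3).
  (2,2) → (2,1).
  (3,2) → (1,1).
  (3,3) → (2,2).
Resulting grid:
R R R
B B R
_ _ _
All satisfied now.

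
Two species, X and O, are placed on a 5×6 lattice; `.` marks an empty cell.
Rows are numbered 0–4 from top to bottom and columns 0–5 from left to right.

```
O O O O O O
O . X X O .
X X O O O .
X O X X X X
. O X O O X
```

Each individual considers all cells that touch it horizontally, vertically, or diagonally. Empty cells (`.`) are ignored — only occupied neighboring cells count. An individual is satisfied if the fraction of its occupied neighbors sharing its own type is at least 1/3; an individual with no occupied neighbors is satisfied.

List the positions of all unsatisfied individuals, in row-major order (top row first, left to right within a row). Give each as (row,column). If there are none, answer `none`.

Row 0: (0,0)O 2/2 satisfied · (0,1)O 3/4 satisfied · (0,2)O 2/4 satisfied · (0,3)O 3/5 satisfied · (0,4)O 3/4 satisfied · (0,5)O 2/2 satisfied
Row 1: (1,0)O 2/4 satisfied · (1,2)X 2/7 not · (1,3)X 1/8 not · (1,4)O 5/6 satisfied
Row 2: (2,0)X 2/4 satisfied · (2,1)X 4/7 satisfied · (2,2)O 2/7 not · (2,3)O 3/8 satisfied · (2,4)O 2/6 satisfied
Row 3: (3,0)X 2/4 satisfied · (3,1)O 2/7 not · (3,2)X 3/8 satisfied · (3,3)X 3/8 satisfied · (3,4)X 3/7 satisfied · (3,5)X 2/4 satisfied
Row 4: (4,1)O 1/4 not · (4,2)X 2/5 satisfied · (4,3)O 1/5 not · (4,4)O 1/5 not · (4,5)X 2/3 satisfied

(1,2), (1,3), (2,2), (3,1), (4,1), (4,3), (4,4)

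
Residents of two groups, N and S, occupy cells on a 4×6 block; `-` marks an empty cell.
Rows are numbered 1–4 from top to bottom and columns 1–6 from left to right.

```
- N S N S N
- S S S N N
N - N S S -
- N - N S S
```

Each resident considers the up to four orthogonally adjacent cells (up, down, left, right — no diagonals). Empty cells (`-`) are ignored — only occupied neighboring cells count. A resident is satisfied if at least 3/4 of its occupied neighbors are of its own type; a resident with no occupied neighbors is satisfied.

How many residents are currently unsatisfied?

(1,2)N 0/2 ✗
(1,3)S 1/3 ✗
(1,4)N 0/3 ✗
(1,5)S 0/3 ✗
(1,6)N 1/2 ✗
(2,2)S 1/2 ✗
(2,3)S 3/4 ✓
(2,4)S 2/4 ✗
(2,5)N 1/4 ✗
(2,6)N 2/2 ✓
(3,1)N 0/0 ✓
(3,3)N 0/2 ✗
(3,4)S 2/4 ✗
(3,5)S 2/3 ✗
(4,2)N 0/0 ✓
(4,4)N 0/2 ✗
(4,5)S 2/3 ✗
(4,6)S 1/1 ✓
Unsatisfied: (1,2), (1,3), (1,4), (1,5), (1,6), (2,2), (2,4), (2,5), (3,3), (3,4), (3,5), (4,4), (4,5) — 13 in total.

13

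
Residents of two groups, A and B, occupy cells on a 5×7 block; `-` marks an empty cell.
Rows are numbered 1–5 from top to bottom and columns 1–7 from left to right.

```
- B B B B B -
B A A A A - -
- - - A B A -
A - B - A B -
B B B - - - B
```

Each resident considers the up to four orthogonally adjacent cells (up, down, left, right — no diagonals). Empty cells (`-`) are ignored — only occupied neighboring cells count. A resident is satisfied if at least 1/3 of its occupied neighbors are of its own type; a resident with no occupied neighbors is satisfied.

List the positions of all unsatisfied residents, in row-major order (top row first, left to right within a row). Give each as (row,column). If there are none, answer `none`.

(2,1), (3,5), (3,6), (4,1), (4,5), (4,6)

Row 1: (1,2)B 1/2 ✓ · (1,3)B 2/3 ✓ · (1,4)B 2/3 ✓ · (1,5)B 2/3 ✓ · (1,6)B 1/1 ✓
Row 2: (2,1)B 0/1 ✗ · (2,2)A 1/3 ✓ · (2,3)A 2/3 ✓ · (2,4)A 3/4 ✓ · (2,5)A 1/3 ✓
Row 3: (3,4)A 1/2 ✓ · (3,5)B 0/4 ✗ · (3,6)A 0/2 ✗
Row 4: (4,1)A 0/1 ✗ · (4,3)B 1/1 ✓ · (4,5)A 0/2 ✗ · (4,6)B 0/2 ✗
Row 5: (5,1)B 1/2 ✓ · (5,2)B 2/2 ✓ · (5,3)B 2/2 ✓ · (5,7)B 0/0 ✓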